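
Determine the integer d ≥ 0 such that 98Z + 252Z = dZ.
In the PID Z, (a, b) is generated by gcd(a, b). Compute gcd(252, 98) with the extended Euclidean algorithm, tracking rows (r, s, t) with s·252 + t·98 = r:
  row A: (252, 1, 0)   [1·252 + 0·98 = 252]
  row B: (98, 0, 1)   [0·252 + 1·98 = 98]
  252 = 2·98 + 56   → row C = row A − 2·row B = (56, 1, −2)   [check: 1·252 − 2·98 = 56]
  98 = 1·56 + 42   → row D = row B − 1·row C = (42, −1, 3)   [check: −1·252 + 3·98 = 42]
  56 = 1·42 + 14   → row E = row C − 1·row D = (14, 2, −5)   [check: 2·252 − 5·98 = 14]
  42 = 3·14 + 0   → remainder 0, stop. gcd = 14 (last nonzero row E).
So gcd(98, 252) = 14, with Bézout identity 2·252 − 5·98 = 14. Containment (⊇): the Bézout identity exhibits 14 as an element of (98, 252), giving (14) ⊆ (98, 252). Containment (⊆): since 14 | 98 and 14 | 252 (98 = 14·7, 252 = 14·18), every Z-linear combination of 98 and 252 is divisible by 14, so (98, 252) ⊆ (14). Therefore (98, 252) = (14), d = 14.

Final answer: (98, 252) = (14); d = 14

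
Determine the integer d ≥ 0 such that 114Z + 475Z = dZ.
In the PID Z, (a, b) is generated by gcd(a, b). Compute gcd(475, 114) with the extended Euclidean algorithm, tracking rows (r, s, t) with s·475 + t·114 = r:
  row A: (475, 1, 0)   [1·475 + 0·114 = 475]
  row B: (114, 0, 1)   [0·475 + 1·114 = 114]
  475 = 4·114 + 19   → row C = row A − 4·row B = (19, 1, −4)   [check: 1·475 − 4·114 = 19]
  114 = 6·19 + 0   → remainder 0, stop. gcd = 19 (last nonzero row C).
So gcd(114, 475) = 19, with Bézout identity 1·475 − 4·114 = 19. Containment (⊇): the Bézout identity exhibits 19 as an element of (114, 475), giving (19) ⊆ (114, 475). Containment (⊆): since 19 | 114 and 19 | 475 (114 = 19·6, 475 = 19·25), every Z-linear combination of 114 and 475 is divisible by 19, so (114, 475) ⊆ (19). Therefore (114, 475) = (19), d = 19.

Final answer: (114, 475) = (19); d = 19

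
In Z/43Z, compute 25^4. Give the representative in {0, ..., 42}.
13

Use repeated squaring. Binary(4) = 100. Walk through the bits of the exponent 4 left-to-right: at each bit after the leading one, square the running value, then multiply by 25 if the bit is 1 (always reducing mod 43):
  bit 1 = 1 (leading): start with 25.
  bit 2 = 0: square 25^2 = 625 ≡ 23 (mod 43).
  bit 3 = 0: square 23^2 = 529 ≡ 13 (mod 43).
Final value: 25^4 ≡ 13 (mod 43).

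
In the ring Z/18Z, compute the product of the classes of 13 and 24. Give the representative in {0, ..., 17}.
Reduce the factors first: 24 ≡ 6 (mod 18), so 13 · 24 ≡ 13 · 6 (mod 18). 13 · 6 = 78. Dividing by 18: 78 = 4·18 + 6. So (13 · 24) mod 18 = 6.

Final answer: 6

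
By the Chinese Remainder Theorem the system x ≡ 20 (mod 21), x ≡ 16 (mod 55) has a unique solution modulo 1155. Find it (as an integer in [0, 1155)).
x ≡ 566 (mod 1155); the representative in [0, 1155) is 566

The moduli 21, 55 are pairwise coprime, so by the CRT there is a unique solution mod 21·55 = 1155.
Solve by successive substitution. Start with x ≡ 20 (mod 21).
  Combine with x ≡ 16 (mod 55): write x = 20 + 21·t and require 20 + 21·t ≡ 16 (mod 55), i.e. 21·t ≡ 16 − 20 ≡ 51 (mod 55). Since 21^(−1) ≡ 21 (mod 55), t ≡ 21·51 ≡ 26 (mod 55). So x ≡ 20 + 21·26 = 566 (mod 1155).
Unique solution in [0, 1155): x = 566.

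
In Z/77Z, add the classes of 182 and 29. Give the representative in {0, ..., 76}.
57

Reduce the summands first: 182 ≡ 28 (mod 77), so 182 + 29 ≡ 28 + 29 (mod 77). 28 + 29 = 57; 57 = 0·77 + 57, so (182 + 29) mod 77 = 57.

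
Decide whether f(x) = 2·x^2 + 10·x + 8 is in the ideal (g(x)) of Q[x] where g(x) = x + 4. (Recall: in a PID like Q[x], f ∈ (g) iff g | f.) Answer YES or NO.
In Q[x] the ideal (g) consists of all multiples of g, so f ∈ (g) iff g | f, i.e. iff the remainder of f on division by g is 0. Divide f by g (g is monic, so eliminate the leading term of the running remainder at each step):
  leading term 2·x^2: subtract (2·x)·g(x) = 2·x^2 + 8·x, leaving 2·x + 8
  leading term 2·x: subtract (2)·g(x) = 2·x + 8, leaving 0
The remainder is 0, so f(x) = g(x) · h(x) with h(x) = 2·x + 2. Hence g | f, i.e. f ∈ (g).

Final answer: YES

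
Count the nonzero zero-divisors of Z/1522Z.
Z/1522Z has 761 nonzero zero-divisors

In Z/1522Z each nonzero element is either a unit (gcd with 1522 is 1) or a zero-divisor (gcd > 1). The number of units is φ(1522): factorise 1522 = 2 · 761, so φ(1522) = (2 − 1) · (761 − 1) = 1 · 760 = 760. The nonzero elements number 1522 − 1 = 1521. Hence the nonzero zero-divisors number 1521 − 760 = 761.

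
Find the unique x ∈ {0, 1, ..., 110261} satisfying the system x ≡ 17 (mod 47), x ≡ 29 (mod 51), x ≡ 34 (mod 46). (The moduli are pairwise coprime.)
x ≡ 9464 (mod 110262); the representative in [0, 110262) is 9464

The moduli 47, 51, 46 are pairwise coprime, so by the CRT there is a unique solution mod 47·51·46 = 110262.
Solve by successive substitution. Start with x ≡ 17 (mod 47).
  Combine with x ≡ 29 (mod 51): write x = 17 + 47·t and require 17 + 47·t ≡ 29 (mod 51), i.e. 47·t ≡ 29 − 17 ≡ 12 (mod 51). Since 47^(−1) ≡ 38 (mod 51), t ≡ 38·12 ≡ 48 (mod 51). So x ≡ 17 + 47·48 = 2273 (mod 2397).
  Combine with x ≡ 34 (mod 46): write x = 2273 + 2397·t and require 2273 + 2397·t ≡ 34 (mod 46), i.e. 2397·t ≡ 34 − 2273 ≡ 15 (mod 46). Since 2397^(−1) ≡ 37 (mod 46) (2397 ≡ 5 (mod 46)), t ≡ 37·15 ≡ 3 (mod 46). So x ≡ 2273 + 2397·3 = 9464 (mod 110262).
Unique solution in [0, 110262): x = 9464.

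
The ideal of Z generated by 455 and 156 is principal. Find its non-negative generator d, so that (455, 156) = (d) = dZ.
In the PID Z, (a, b) is generated by gcd(a, b). Compute gcd(455, 156) with the extended Euclidean algorithm, tracking rows (r, s, t) with s·455 + t·156 = r:
  row A: (455, 1, 0)   [1·455 + 0·156 = 455]
  row B: (156, 0, 1)   [0·455 + 1·156 = 156]
  455 = 2·156 + 143   → row C = row A − 2·row B = (143, 1, −2)   [check: 1·455 − 2·156 = 143]
  156 = 1·143 + 13   → row D = row B − 1·row C = (13, −1, 3)   [check: −1·455 + 3·156 = 13]
  143 = 11·13 + 0   → remainder 0, stop. gcd = 13 (last nonzero row D).
So gcd(455, 156) = 13, with Bézout identity −1·455 + 3·156 = 13. Containment (⊇): the Bézout identity exhibits 13 as an element of (455, 156), giving (13) ⊆ (455, 156). Containment (⊆): since 13 | 455 and 13 | 156 (455 = 13·35, 156 = 13·12), every Z-linear combination of 455 and 156 is divisible by 13, so (455, 156) ⊆ (13). Therefore (455, 156) = (13), d = 13.

Final answer: (455, 156) = (13); d = 13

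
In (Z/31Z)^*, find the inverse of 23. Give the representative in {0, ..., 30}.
Apply the extended Euclidean algorithm to (31, 23), tracking rows (r, s, t) with s·31 + t·23 = r. Each division r_prev = q·r_cur + r_new produces the new row as (previous row) − q·(current row):
  row A: (31, 1, 0)   [1·31 + 0·23 = 31]
  row B: (23, 0, 1)   [0·31 + 1·23 = 23]
  31 = 1·23 + 8   → row C = row A − 1·row B = (8, 1, −1)   [check: 1·31 − 1·23 = 8]
  23 = 2·8 + 7   → row D = row B − 2·row C = (7, −2, 3)   [check: −2·31 + 3·23 = 7]
  8 = 1·7 + 1   → row E = row C − 1·row D = (1, 3, −4)   [check: 3·31 − 4·23 = 1]
  7 = 7·1 + 0   → remainder 0, stop. gcd = 1 (last nonzero row E).
The gcd is 1, so 23 is invertible mod 31. The last nonzero row gives 3·31 − 4·23 = 1, so t = −4. So 23^(−1) ≡ −4 ≡ 27 (mod 31). Verify: 23 · 27 = 621 ≡ 1 (mod 31). ✓

Final answer: 23^(−1) ≡ 27 (mod 31)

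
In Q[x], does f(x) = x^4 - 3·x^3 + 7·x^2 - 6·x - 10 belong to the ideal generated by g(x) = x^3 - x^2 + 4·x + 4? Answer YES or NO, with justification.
In Q[x] the ideal (g) consists of all multiples of g, so f ∈ (g) iff g | f, i.e. iff the remainder of f on division by g is 0. Divide f by g (g is monic, so eliminate the leading term of the running remainder at each step):
  leading term x^4: subtract (x)·g(x) = x^4 - x^3 + 4·x^2 + 4·x, leaving -2·x^3 + 3·x^2 - 10·x - 10
  leading term -2·x^3: subtract (-2)·g(x) = -2·x^3 + 2·x^2 - 8·x - 8, leaving x^2 - 2·x - 2
The remainder r(x) = x^2 - 2·x - 2 ≠ 0 (and deg r < deg g), so g ∤ f, i.e. f ∉ (g).

Final answer: NO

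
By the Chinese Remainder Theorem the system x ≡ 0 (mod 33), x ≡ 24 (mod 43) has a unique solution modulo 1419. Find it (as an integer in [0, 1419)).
x ≡ 1056 (mod 1419); the representative in [0, 1419) is 1056

The moduli 33, 43 are pairwise coprime, so by the CRT there is a unique solution mod 33·43 = 1419.
Solve by successive substitution. Start with x ≡ 0 (mod 33).
  Combine with x ≡ 24 (mod 43): write x = 33·t and require 33·t ≡ 24 (mod 43). Since 33^(−1) ≡ 30 (mod 43), t ≡ 30·24 ≡ 32 (mod 43). So x ≡ 33·32 = 1056 (mod 1419).
Unique solution in [0, 1419): x = 1056.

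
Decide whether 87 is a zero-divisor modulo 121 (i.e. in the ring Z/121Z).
gcd(87, 121) = 1, so 87 is a unit in Z/121Z (it has a multiplicative inverse). A unit cannot be a zero-divisor: if 87·b ≡ 0 then multiplying both sides by 87^(−1) gives b ≡ 0. So 87 is not a zero-divisor.

Final answer: NO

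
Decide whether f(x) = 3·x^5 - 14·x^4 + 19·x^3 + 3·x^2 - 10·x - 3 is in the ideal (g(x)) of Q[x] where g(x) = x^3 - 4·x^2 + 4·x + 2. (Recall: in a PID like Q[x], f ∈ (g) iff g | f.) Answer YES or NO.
NO

In Q[x] the ideal (g) consists of all multiples of g, so f ∈ (g) iff g | f, i.e. iff the remainder of f on division by g is 0. Divide f by g (g is monic, so eliminate the leading term of the running remainder at each step):
  leading term 3·x^5: subtract (3·x^2)·g(x) = 3·x^5 - 12·x^4 + 12·x^3 + 6·x^2, leaving -2·x^4 + 7·x^3 - 3·x^2 - 10·x - 3
  leading term -2·x^4: subtract (-2·x)·g(x) = -2·x^4 + 8·x^3 - 8·x^2 - 4·x, leaving -x^3 + 5·x^2 - 6·x - 3
  leading term -x^3: subtract (-1)·g(x) = -x^3 + 4·x^2 - 4·x - 2, leaving x^2 - 2·x - 1
The remainder r(x) = x^2 - 2·x - 1 ≠ 0 (and deg r < deg g), so g ∤ f, i.e. f ∉ (g).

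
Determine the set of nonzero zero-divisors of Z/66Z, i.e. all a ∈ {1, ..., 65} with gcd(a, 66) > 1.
nonzero zero-divisors of Z/66Z = {2, 3, 4, 6, 8, 9, 10, 11, 12, 14, 15, 16, 18, 20, 21, 22, 24, 26, 27, 28, 30, 32, 33, 34, 36, 38, 39, 40, 42, 44, 45, 46, 48, 50, 51, 52, 54, 55, 56, 57, 58, 60, 62, 63, 64}

An element a ∈ Z/66Z (with a ≠ 0) is a zero-divisor iff gcd(a, 66) > 1 (because a is a unit precisely when gcd(a, n) = 1, and in Z/nZ every nonzero, non-unit element is a zero-divisor). Scan a = 1, ..., 65 and keep those with gcd(a, 66) > 1:
  gcd(2, 66) = 2, gcd(3, 66) = 3, gcd(4, 66) = 2, gcd(6, 66) = 6, gcd(8, 66) = 2, gcd(9, 66) = 3, gcd(10, 66) = 2, gcd(11, 66) = 11, gcd(12, 66) = 6, gcd(14, 66) = 2, gcd(15, 66) = 3, gcd(16, 66) = 2, gcd(18, 66) = 6, gcd(20, 66) = 2, gcd(21, 66) = 3, gcd(22, 66) = 22, gcd(24, 66) = 6, gcd(26, 66) = 2, gcd(27, 66) = 3, gcd(28, 66) = 2, gcd(30, 66) = 6, gcd(32, 66) = 2, gcd(33, 66) = 33, gcd(34, 66) = 2, gcd(36, 66) = 6, gcd(38, 66) = 2, gcd(39, 66) = 3, gcd(40, 66) = 2, gcd(42, 66) = 6, gcd(44, 66) = 22, gcd(45, 66) = 3, gcd(46, 66) = 2, gcd(48, 66) = 6, gcd(50, 66) = 2, gcd(51, 66) = 3, gcd(52, 66) = 2, gcd(54, 66) = 6, gcd(55, 66) = 11, gcd(56, 66) = 2, gcd(57, 66) = 3, gcd(58, 66) = 2, gcd(60, 66) = 6, gcd(62, 66) = 2, gcd(63, 66) = 3, gcd(64, 66) = 2.
All other a ∈ {1, ..., 65} have gcd(a, 66) = 1 and are units. So the nonzero zero-divisors are exactly the 45 values of a appearing in this scan.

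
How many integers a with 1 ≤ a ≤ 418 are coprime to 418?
180

The number of a ∈ {1, ..., 418} with gcd(a, 418) = 1 is by definition Euler's totient φ(418). φ is multiplicative, with φ(p^e) = p^e − p^(e−1). Factorise 418 = 2 · 11 · 19. Then
  φ(418) = (2 − 1) · (11 − 1) · (19 − 1) = 1 · 10 · 18 = 180.
So there are 180 such integers.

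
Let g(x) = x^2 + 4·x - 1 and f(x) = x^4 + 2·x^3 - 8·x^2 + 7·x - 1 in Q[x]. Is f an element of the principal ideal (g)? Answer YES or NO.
In Q[x] the ideal (g) consists of all multiples of g, so f ∈ (g) iff g | f, i.e. iff the remainder of f on division by g is 0. Divide f by g (g is monic, so eliminate the leading term of the running remainder at each step):
  leading term x^4: subtract (x^2)·g(x) = x^4 + 4·x^3 - x^2, leaving -2·x^3 - 7·x^2 + 7·x - 1
  leading term -2·x^3: subtract (-2·x)·g(x) = -2·x^3 - 8·x^2 + 2·x, leaving x^2 + 5·x - 1
  leading term x^2: subtract (1)·g(x) = x^2 + 4·x - 1, leaving x
The remainder r(x) = x ≠ 0 (and deg r < deg g), so g ∤ f, i.e. f ∉ (g).

Final answer: NO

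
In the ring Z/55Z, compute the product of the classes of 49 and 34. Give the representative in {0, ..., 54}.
Both factors are already reduced mod 55. 49 · 34 = 1666. Dividing by 55: 1666 = 30·55 + 16. So (49 · 34) mod 55 = 16.

Final answer: 16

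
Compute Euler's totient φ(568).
φ(568) = 280

φ is multiplicative, with φ(p^e) = p^e − p^(e−1). Factorise 568 = 2^3 · 71. Then
  φ(568) = (2^3 − 2^2) · (71 − 1) = 4 · 70 = 280.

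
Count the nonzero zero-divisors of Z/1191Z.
In Z/1191Z each nonzero element is either a unit (gcd with 1191 is 1) or a zero-divisor (gcd > 1). The number of units is φ(1191): factorise 1191 = 3 · 397, so φ(1191) = (3 − 1) · (397 − 1) = 2 · 396 = 792. The nonzero elements number 1191 − 1 = 1190. Hence the nonzero zero-divisors number 1190 − 792 = 398.

Final answer: Z/1191Z has 398 nonzero zero-divisors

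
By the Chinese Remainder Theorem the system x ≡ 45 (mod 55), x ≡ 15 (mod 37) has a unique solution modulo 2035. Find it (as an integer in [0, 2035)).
x ≡ 1310 (mod 2035); the representative in [0, 2035) is 1310

The moduli 55, 37 are pairwise coprime, so by the CRT there is a unique solution mod 55·37 = 2035.
Solve by successive substitution. Start with x ≡ 45 (mod 55).
  Combine with x ≡ 15 (mod 37): write x = 45 + 55·t and require 45 + 55·t ≡ 15 (mod 37), i.e. 55·t ≡ 15 − 45 ≡ 7 (mod 37). Since 55^(−1) ≡ 35 (mod 37) (55 ≡ 18 (mod 37)), t ≡ 35·7 ≡ 23 (mod 37). So x ≡ 45 + 55·23 = 1310 (mod 2035).
Unique solution in [0, 2035): x = 1310.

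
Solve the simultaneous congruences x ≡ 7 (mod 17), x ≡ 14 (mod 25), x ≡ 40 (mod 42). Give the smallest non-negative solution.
x ≡ 15664 (mod 17850); the representative in [0, 17850) is 15664

The moduli 17, 25, 42 are pairwise coprime, so by the CRT there is a unique solution mod 17·25·42 = 17850.
Solve by successive substitution. Start with x ≡ 7 (mod 17).
  Combine with x ≡ 14 (mod 25): write x = 7 + 17·t and require 7 + 17·t ≡ 14 (mod 25), i.e. 17·t ≡ 14 − 7 ≡ 7 (mod 25). Since 17^(−1) ≡ 3 (mod 25), t ≡ 3·7 ≡ 21 (mod 25). So x ≡ 7 + 17·21 = 364 (mod 425).
  Combine with x ≡ 40 (mod 42): write x = 364 + 425·t and require 364 + 425·t ≡ 40 (mod 42), i.e. 425·t ≡ 40 − 364 ≡ 12 (mod 42). Since 425^(−1) ≡ 17 (mod 42) (425 ≡ 5 (mod 42)), t ≡ 17·12 ≡ 36 (mod 42). So x ≡ 364 + 425·36 = 15664 (mod 17850).
Unique solution in [0, 17850): x = 15664.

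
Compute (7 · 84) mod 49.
Reduce the factors first: 84 ≡ 35 (mod 49), so 7 · 84 ≡ 7 · 35 (mod 49). 7 · 35 = 245. Dividing by 49: 245 = 5·49 + 0. So (7 · 84) mod 49 = 0.

Final answer: 0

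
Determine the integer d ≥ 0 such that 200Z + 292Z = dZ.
(200, 292) = (4); d = 4

In the PID Z, (a, b) is generated by gcd(a, b). Compute gcd(292, 200) with the extended Euclidean algorithm, tracking rows (r, s, t) with s·292 + t·200 = r:
  row A: (292, 1, 0)   [1·292 + 0·200 = 292]
  row B: (200, 0, 1)   [0·292 + 1·200 = 200]
  292 = 1·200 + 92   → row C = row A − 1·row B = (92, 1, −1)   [check: 1·292 − 1·200 = 92]
  200 = 2·92 + 16   → row D = row B − 2·row C = (16, −2, 3)   [check: −2·292 + 3·200 = 16]
  92 = 5·16 + 12   → row E = row C − 5·row D = (12, 11, −16)   [check: 11·292 − 16·200 = 12]
  16 = 1·12 + 4   → row F = row D − 1·row E = (4, −13, 19)   [check: −13·292 + 19·200 = 4]
  12 = 3·4 + 0   → remainder 0, stop. gcd = 4 (last nonzero row F).
So gcd(200, 292) = 4, with Bézout identity −13·292 + 19·200 = 4. Containment (⊇): the Bézout identity exhibits 4 as an element of (200, 292), giving (4) ⊆ (200, 292). Containment (⊆): since 4 | 200 and 4 | 292 (200 = 4·50, 292 = 4·73), every Z-linear combination of 200 and 292 is divisible by 4, so (200, 292) ⊆ (4). Therefore (200, 292) = (4), d = 4.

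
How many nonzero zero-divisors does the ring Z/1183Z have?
In Z/1183Z each nonzero element is either a unit (gcd with 1183 is 1) or a zero-divisor (gcd > 1). The number of units is φ(1183): factorise 1183 = 7 · 13^2, so φ(1183) = (7 − 1) · (13^2 − 13^1) = 6 · 156 = 936. The nonzero elements number 1183 − 1 = 1182. Hence the nonzero zero-divisors number 1182 − 936 = 246.

Final answer: Z/1183Z has 246 nonzero zero-divisors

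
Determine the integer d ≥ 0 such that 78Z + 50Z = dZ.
(78, 50) = (2); d = 2

In the PID Z, (a, b) is generated by gcd(a, b). Compute gcd(78, 50) with the extended Euclidean algorithm, tracking rows (r, s, t) with s·78 + t·50 = r:
  row A: (78, 1, 0)   [1·78 + 0·50 = 78]
  row B: (50, 0, 1)   [0·78 + 1·50 = 50]
  78 = 1·50 + 28   → row C = row A − 1·row B = (28, 1, −1)   [check: 1·78 − 1·50 = 28]
  50 = 1·28 + 22   → row D = row B − 1·row C = (22, −1, 2)   [check: −1·78 + 2·50 = 22]
  28 = 1·22 + 6   → row E = row C − 1·row D = (6, 2, −3)   [check: 2·78 − 3·50 = 6]
  22 = 3·6 + 4   → row F = row D − 3·row E = (4, −7, 11)   [check: −7·78 + 11·50 = 4]
  6 = 1·4 + 2   → row G = row E − 1·row F = (2, 9, −14)   [check: 9·78 − 14·50 = 2]
  4 = 2·2 + 0   → remainder 0, stop. gcd = 2 (last nonzero row G).
So gcd(78, 50) = 2, with Bézout identity 9·78 − 14·50 = 2. Containment (⊇): the Bézout identity exhibits 2 as an element of (78, 50), giving (2) ⊆ (78, 50). Containment (⊆): since 2 | 78 and 2 | 50 (78 = 2·39, 50 = 2·25), every Z-linear combination of 78 and 50 is divisible by 2, so (78, 50) ⊆ (2). Therefore (78, 50) = (2), d = 2.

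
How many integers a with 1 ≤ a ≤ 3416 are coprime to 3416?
1440

The number of a ∈ {1, ..., 3416} with gcd(a, 3416) = 1 is by definition Euler's totient φ(3416). φ is multiplicative, with φ(p^e) = p^e − p^(e−1). Factorise 3416 = 2^3 · 7 · 61. Then
  φ(3416) = (2^3 − 2^2) · (7 − 1) · (61 − 1) = 4 · 6 · 60 = 1440.
So there are 1440 such integers.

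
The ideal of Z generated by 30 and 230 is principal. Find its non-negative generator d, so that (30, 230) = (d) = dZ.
In the PID Z, (a, b) is generated by gcd(a, b). Compute gcd(230, 30) with the extended Euclidean algorithm, tracking rows (r, s, t) with s·230 + t·30 = r:
  row A: (230, 1, 0)   [1·230 + 0·30 = 230]
  row B: (30, 0, 1)   [0·230 + 1·30 = 30]
  230 = 7·30 + 20   → row C = row A − 7·row B = (20, 1, −7)   [check: 1·230 − 7·30 = 20]
  30 = 1·20 + 10   → row D = row B − 1·row C = (10, −1, 8)   [check: −1·230 + 8·30 = 10]
  20 = 2·10 + 0   → remainder 0, stop. gcd = 10 (last nonzero row D).
So gcd(30, 230) = 10, with Bézout identity −1·230 + 8·30 = 10. Containment (⊇): the Bézout identity exhibits 10 as an element of (30, 230), giving (10) ⊆ (30, 230). Containment (⊆): since 10 | 30 and 10 | 230 (30 = 10·3, 230 = 10·23), every Z-linear combination of 30 and 230 is divisible by 10, so (30, 230) ⊆ (10). Therefore (30, 230) = (10), d = 10.

Final answer: (30, 230) = (10); d = 10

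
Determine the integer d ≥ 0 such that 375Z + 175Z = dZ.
(375, 175) = (25); d = 25

In the PID Z, (a, b) is generated by gcd(a, b). Compute gcd(375, 175) with the extended Euclidean algorithm, tracking rows (r, s, t) with s·375 + t·175 = r:
  row A: (375, 1, 0)   [1·375 + 0·175 = 375]
  row B: (175, 0, 1)   [0·375 + 1·175 = 175]
  375 = 2·175 + 25   → row C = row A − 2·row B = (25, 1, −2)   [check: 1·375 − 2·175 = 25]
  175 = 7·25 + 0   → remainder 0, stop. gcd = 25 (last nonzero row C).
So gcd(375, 175) = 25, with Bézout identity 1·375 − 2·175 = 25. Containment (⊇): the Bézout identity exhibits 25 as an element of (375, 175), giving (25) ⊆ (375, 175). Containment (⊆): since 25 | 375 and 25 | 175 (375 = 25·15, 175 = 25·7), every Z-linear combination of 375 and 175 is divisible by 25, so (375, 175) ⊆ (25). Therefore (375, 175) = (25), d = 25.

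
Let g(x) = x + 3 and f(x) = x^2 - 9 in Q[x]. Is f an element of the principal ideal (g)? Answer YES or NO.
In Q[x] the ideal (g) consists of all multiples of g, so f ∈ (g) iff g | f, i.e. iff the remainder of f on division by g is 0. Divide f by g (g is monic, so eliminate the leading term of the running remainder at each step):
  leading term x^2: subtract (x)·g(x) = x^2 + 3·x, leaving -3·x - 9
  leading term -3·x: subtract (-3)·g(x) = -3·x - 9, leaving 0
The remainder is 0, so f(x) = g(x) · h(x) with h(x) = x - 3. Hence g | f, i.e. f ∈ (g).

Final answer: YES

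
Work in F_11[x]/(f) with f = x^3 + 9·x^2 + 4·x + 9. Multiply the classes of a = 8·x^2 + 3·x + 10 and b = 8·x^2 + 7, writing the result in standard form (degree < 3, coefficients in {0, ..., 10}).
a · b ≡ 8·x^2 + 3·x (mod f(x))

Multiply as integer polynomials: a · b = 64·x^4 + 24·x^3 + 136·x^2 + 21·x + 70. Reducing coefficients mod 11: a · b ≡ 9·x^4 + 2·x^3 + 4·x^2 + 10·x + 4. Now divide by f(x) = x^3 + 9·x^2 + 4·x + 9 in F_11[x], eliminating the leading term at each step:
  leading term 9·x^4: subtract (9·x)·f(x) = 9·x^4 + 4·x^3 + 3·x^2 + 4·x, leaving 9·x^3 + x^2 + 6·x + 4 (coefficients mod 11)
  leading term 9·x^3: subtract (9)·f(x) = 9·x^3 + 4·x^2 + 3·x + 4, leaving 8·x^2 + 3·x (coefficients mod 11)
The degree is now < 3, so this is the remainder. Hence a · b ≡ 8·x^2 + 3·x in F_11[x]/(f).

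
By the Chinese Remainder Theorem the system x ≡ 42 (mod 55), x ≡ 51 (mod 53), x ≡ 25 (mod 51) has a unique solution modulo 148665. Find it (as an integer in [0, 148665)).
x ≡ 80452 (mod 148665); the representative in [0, 148665) is 80452

The moduli 55, 53, 51 are pairwise coprime, so by the CRT there is a unique solution mod 55·53·51 = 148665.
Solve by successive substitution. Start with x ≡ 42 (mod 55).
  Combine with x ≡ 51 (mod 53): write x = 42 + 55·t and require 42 + 55·t ≡ 51 (mod 53), i.e. 55·t ≡ 51 − 42 ≡ 9 (mod 53). Since 55^(−1) ≡ 27 (mod 53) (55 ≡ 2 (mod 53)), t ≡ 27·9 ≡ 31 (mod 53). So x ≡ 42 + 55·31 = 1747 (mod 2915).
  Combine with x ≡ 25 (mod 51): write x = 1747 + 2915·t and require 1747 + 2915·t ≡ 25 (mod 51), i.e. 2915·t ≡ 25 − 1747 ≡ 12 (mod 51). Since 2915^(−1) ≡ 32 (mod 51) (2915 ≡ 8 (mod 51)), t ≡ 32·12 ≡ 27 (mod 51). So x ≡ 1747 + 2915·27 = 80452 (mod 148665).
Unique solution in [0, 148665): x = 80452.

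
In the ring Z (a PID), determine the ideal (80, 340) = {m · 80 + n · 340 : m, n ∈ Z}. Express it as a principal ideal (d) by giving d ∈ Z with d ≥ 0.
(80, 340) = (20); d = 20

In the PID Z, (a, b) is generated by gcd(a, b). Compute gcd(340, 80) with the extended Euclidean algorithm, tracking rows (r, s, t) with s·340 + t·80 = r:
  row A: (340, 1, 0)   [1·340 + 0·80 = 340]
  row B: (80, 0, 1)   [0·340 + 1·80 = 80]
  340 = 4·80 + 20   → row C = row A − 4·row B = (20, 1, −4)   [check: 1·340 − 4·80 = 20]
  80 = 4·20 + 0   → remainder 0, stop. gcd = 20 (last nonzero row C).
So gcd(80, 340) = 20, with Bézout identity 1·340 − 4·80 = 20. Containment (⊇): the Bézout identity exhibits 20 as an element of (80, 340), giving (20) ⊆ (80, 340). Containment (⊆): since 20 | 80 and 20 | 340 (80 = 20·4, 340 = 20·17), every Z-linear combination of 80 and 340 is divisible by 20, so (80, 340) ⊆ (20). Therefore (80, 340) = (20), d = 20.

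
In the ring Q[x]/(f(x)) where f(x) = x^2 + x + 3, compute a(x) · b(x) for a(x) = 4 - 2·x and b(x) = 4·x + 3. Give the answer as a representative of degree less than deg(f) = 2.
First multiply in Q[x] without reducing: a · b = -8·x^2 + 10·x + 12. Now divide by f(x) = x^2 + x + 3, eliminating the leading term at each step:
  leading term -8·x^2: subtract (-8)·f(x) = -8·x^2 - 8·x - 24, leaving 18·x + 36
The degree is now < 2, so this is the remainder. Hence a · b ≡ 18·x + 36 in Q[x]/(f).

Final answer: a · b ≡ 18·x + 36 (mod f(x))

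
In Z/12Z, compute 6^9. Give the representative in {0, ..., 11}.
Use repeated squaring. Binary(9) = 1001. Walk through the bits of the exponent 9 left-to-right: at each bit after the leading one, square the running value, then multiply by 6 if the bit is 1 (always reducing mod 12):
  bit 1 = 1 (leading): start with 6.
  bit 2 = 0: square 6^2 = 36 ≡ 0 (mod 12).
  bit 3 = 0: square 0^2 = 0 (mod 12).
  bit 4 = 1: square 0^2 = 0; bit is 1, so multiply 0·6 = 0 (mod 12).
Final value: 6^9 ≡ 0 (mod 12).

Final answer: 0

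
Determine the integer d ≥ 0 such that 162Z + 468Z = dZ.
In the PID Z, (a, b) is generated by gcd(a, b). Compute gcd(468, 162) with the extended Euclidean algorithm, tracking rows (r, s, t) with s·468 + t·162 = r:
  row A: (468, 1, 0)   [1·468 + 0·162 = 468]
  row B: (162, 0, 1)   [0·468 + 1·162 = 162]
  468 = 2·162 + 144   → row C = row A − 2·row B = (144, 1, −2)   [check: 1·468 − 2·162 = 144]
  162 = 1·144 + 18   → row D = row B − 1·row C = (18, −1, 3)   [check: −1·468 + 3·162 = 18]
  144 = 8·18 + 0   → remainder 0, stop. gcd = 18 (last nonzero row D).
So gcd(162, 468) = 18, with Bézout identity −1·468 + 3·162 = 18. Containment (⊇): the Bézout identity exhibits 18 as an element of (162, 468), giving (18) ⊆ (162, 468). Containment (⊆): since 18 | 162 and 18 | 468 (162 = 18·9, 468 = 18·26), every Z-linear combination of 162 and 468 is divisible by 18, so (162, 468) ⊆ (18). Therefore (162, 468) = (18), d = 18.

Final answer: (162, 468) = (18); d = 18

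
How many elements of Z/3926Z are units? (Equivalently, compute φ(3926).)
An element a ∈ Z/3926Z is a unit iff gcd(a, 3926) = 1, so the number of units is φ(3926). φ is multiplicative, with φ(p^e) = p^e − p^(e−1). Factorise 3926 = 2 · 13 · 151. Then
  φ(3926) = (2 − 1) · (13 − 1) · (151 − 1) = 1 · 12 · 150 = 1800.

Final answer: Z/3926Z has φ(3926) = 1800 units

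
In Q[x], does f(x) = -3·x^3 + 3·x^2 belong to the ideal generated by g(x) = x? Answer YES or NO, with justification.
YES

In Q[x] the ideal (g) consists of all multiples of g, so f ∈ (g) iff g | f, i.e. iff the remainder of f on division by g is 0. Divide f by g (g is monic, so eliminate the leading term of the running remainder at each step):
  leading term -3·x^3: subtract (-3·x^2)·g(x) = -3·x^3, leaving 3·x^2
  leading term 3·x^2: subtract (3·x)·g(x) = 3·x^2, leaving 0
The remainder is 0, so f(x) = g(x) · h(x) with h(x) = -3·x^2 + 3·x. Hence g | f, i.e. f ∈ (g).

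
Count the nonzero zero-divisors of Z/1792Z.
Z/1792Z has 1023 nonzero zero-divisors

In Z/1792Z each nonzero element is either a unit (gcd with 1792 is 1) or a zero-divisor (gcd > 1). The number of units is φ(1792): factorise 1792 = 2^8 · 7, so φ(1792) = (2^8 − 2^7) · (7 − 1) = 128 · 6 = 768. The nonzero elements number 1792 − 1 = 1791. Hence the nonzero zero-divisors number 1791 − 768 = 1023.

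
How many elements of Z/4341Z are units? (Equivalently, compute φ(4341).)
Z/4341Z has φ(4341) = 2892 units

An element a ∈ Z/4341Z is a unit iff gcd(a, 4341) = 1, so the number of units is φ(4341). φ is multiplicative, with φ(p^e) = p^e − p^(e−1). Factorise 4341 = 3 · 1447. Then
  φ(4341) = (3 − 1) · (1447 − 1) = 2 · 1446 = 2892.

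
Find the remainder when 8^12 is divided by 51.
16

Use repeated squaring. Binary(12) = 1100. Walk through the bits of the exponent 12 left-to-right: at each bit after the leading one, square the running value, then multiply by 8 if the bit is 1 (always reducing mod 51):
  bit 1 = 1 (leading): start with 8.
  bit 2 = 1: square 8^2 = 64 ≡ 13; bit is 1, so multiply 13·8 = 104 ≡ 2 (mod 51).
  bit 3 = 0: square 2^2 = 4 (mod 51).
  bit 4 = 0: square 4^2 = 16 (mod 51).
Final value: 8^12 ≡ 16 (mod 51).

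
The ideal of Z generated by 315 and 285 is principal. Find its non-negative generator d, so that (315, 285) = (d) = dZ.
(315, 285) = (15); d = 15

In the PID Z, (a, b) is generated by gcd(a, b). Compute gcd(315, 285) with the extended Euclidean algorithm, tracking rows (r, s, t) with s·315 + t·285 = r:
  row A: (315, 1, 0)   [1·315 + 0·285 = 315]
  row B: (285, 0, 1)   [0·315 + 1·285 = 285]
  315 = 1·285 + 30   → row C = row A − 1·row B = (30, 1, −1)   [check: 1·315 − 1·285 = 30]
  285 = 9·30 + 15   → row D = row B − 9·row C = (15, −9, 10)   [check: −9·315 + 10·285 = 15]
  30 = 2·15 + 0   → remainder 0, stop. gcd = 15 (last nonzero row D).
So gcd(315, 285) = 15, with Bézout identity −9·315 + 10·285 = 15. Containment (⊇): the Bézout identity exhibits 15 as an element of (315, 285), giving (15) ⊆ (315, 285). Containment (⊆): since 15 | 315 and 15 | 285 (315 = 15·21, 285 = 15·19), every Z-linear combination of 315 and 285 is divisible by 15, so (315, 285) ⊆ (15). Therefore (315, 285) = (15), d = 15.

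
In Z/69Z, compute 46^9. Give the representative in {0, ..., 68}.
46

Use repeated squaring. Binary(9) = 1001. Walk through the bits of the exponent 9 left-to-right: at each bit after the leading one, square the running value, then multiply by 46 if the bit is 1 (always reducing mod 69):
  bit 1 = 1 (leading): start with 46.
  bit 2 = 0: square 46^2 = 2116 ≡ 46 (mod 69).
  bit 3 = 0: square 46^2 = 2116 ≡ 46 (mod 69).
  bit 4 = 1: square 46^2 = 2116 ≡ 46; bit is 1, so multiply 46·46 = 2116 ≡ 46 (mod 69).
Final value: 46^9 ≡ 46 (mod 69).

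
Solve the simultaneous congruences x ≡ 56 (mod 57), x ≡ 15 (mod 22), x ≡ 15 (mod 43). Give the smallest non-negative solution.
The moduli 57, 22, 43 are pairwise coprime, so by the CRT there is a unique solution mod 57·22·43 = 53922.
Solve by successive substitution. Start with x ≡ 56 (mod 57).
  Combine with x ≡ 15 (mod 22): write x = 56 + 57·t and require 56 + 57·t ≡ 15 (mod 22), i.e. 57·t ≡ 15 − 56 ≡ 3 (mod 22). Since 57^(−1) ≡ 17 (mod 22) (57 ≡ 13 (mod 22)), t ≡ 17·3 ≡ 7 (mod 22). So x ≡ 56 + 57·7 = 455 (mod 1254).
  Combine with x ≡ 15 (mod 43): write x = 455 + 1254·t and require 455 + 1254·t ≡ 15 (mod 43), i.e. 1254·t ≡ 15 − 455 ≡ 33 (mod 43). Since 1254^(−1) ≡ 37 (mod 43) (1254 ≡ 7 (mod 43)), t ≡ 37·33 ≡ 17 (mod 43). So x ≡ 455 + 1254·17 = 21773 (mod 53922).
Unique solution in [0, 53922): x = 21773.

Final answer: x ≡ 21773 (mod 53922); the representative in [0, 53922) is 21773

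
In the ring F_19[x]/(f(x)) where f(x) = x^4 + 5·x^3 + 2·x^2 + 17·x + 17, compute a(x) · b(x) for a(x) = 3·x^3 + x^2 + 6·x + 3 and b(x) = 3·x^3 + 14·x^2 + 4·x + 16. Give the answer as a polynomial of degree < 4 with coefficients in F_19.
Multiply as integer polynomials: a · b = 9·x^6 + 45·x^5 + 44·x^4 + 145·x^3 + 82·x^2 + 108·x + 48. Reducing coefficients mod 19: a · b ≡ 9·x^6 + 7·x^5 + 6·x^4 + 12·x^3 + 6·x^2 + 13·x + 10. Now divide by f(x) = x^4 + 5·x^3 + 2·x^2 + 17·x + 17 in F_19[x], eliminating the leading term at each step:
  leading term 9·x^6: subtract (9·x^2)·f(x) = 9·x^6 + 7·x^5 + 18·x^4 + x^3 + x^2, leaving 7·x^4 + 11·x^3 + 5·x^2 + 13·x + 10 (coefficients mod 19)
  leading term 7·x^4: subtract (7)·f(x) = 7·x^4 + 16·x^3 + 14·x^2 + 5·x + 5, leaving 14·x^3 + 10·x^2 + 8·x + 5 (coefficients mod 19)
The degree is now < 4, so this is the remainder. Hence a · b ≡ 14·x^3 + 10·x^2 + 8·x + 5 in F_19[x]/(f).

Final answer: a · b ≡ 14·x^3 + 10·x^2 + 8·x + 5 (mod f(x))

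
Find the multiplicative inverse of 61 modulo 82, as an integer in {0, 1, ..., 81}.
Apply the extended Euclidean algorithm to (82, 61), tracking rows (r, s, t) with s·82 + t·61 = r. Each division r_prev = q·r_cur + r_new produces the new row as (previous row) − q·(current row):
  row A: (82, 1, 0)   [1·82 + 0·61 = 82]
  row B: (61, 0, 1)   [0·82 + 1·61 = 61]
  82 = 1·61 + 21   → row C = row A − 1·row B = (21, 1, −1)   [check: 1·82 − 1·61 = 21]
  61 = 2·21 + 19   → row D = row B − 2·row C = (19, −2, 3)   [check: −2·82 + 3·61 = 19]
  21 = 1·19 + 2   → row E = row C − 1·row D = (2, 3, −4)   [check: 3·82 − 4·61 = 2]
  19 = 9·2 + 1   → row F = row D − 9·row E = (1, −29, 39)   [check: −29·82 + 39·61 = 1]
  2 = 2·1 + 0   → remainder 0, stop. gcd = 1 (last nonzero row F).
The gcd is 1, so 61 is invertible mod 82. The last nonzero row gives −29·82 + 39·61 = 1, so t = 39. So 61^(−1) ≡ 39 (mod 82). Verify: 61 · 39 = 2379 ≡ 1 (mod 82). ✓

Final answer: 61^(−1) ≡ 39 (mod 82)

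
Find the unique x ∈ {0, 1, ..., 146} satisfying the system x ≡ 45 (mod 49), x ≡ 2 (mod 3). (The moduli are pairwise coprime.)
The moduli 49, 3 are pairwise coprime, so by the CRT there is a unique solution mod 49·3 = 147.
Solve by successive substitution. Start with x ≡ 45 (mod 49).
  Combine with x ≡ 2 (mod 3): write x = 45 + 49·t and require 45 + 49·t ≡ 2 (mod 3), i.e. 49·t ≡ 2 − 45 ≡ 2 (mod 3). Since 49^(−1) ≡ 1 (mod 3) (49 ≡ 1 (mod 3)), t ≡ 1·2 ≡ 2 (mod 3). So x ≡ 45 + 49·2 = 143 (mod 147).
Unique solution in [0, 147): x = 143.

Final answer: x ≡ 143 (mod 147); the representative in [0, 147) is 143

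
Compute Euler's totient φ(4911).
φ is multiplicative, with φ(p^e) = p^e − p^(e−1). Factorise 4911 = 3 · 1637. Then
  φ(4911) = (3 − 1) · (1637 − 1) = 2 · 1636 = 3272.

Final answer: φ(4911) = 3272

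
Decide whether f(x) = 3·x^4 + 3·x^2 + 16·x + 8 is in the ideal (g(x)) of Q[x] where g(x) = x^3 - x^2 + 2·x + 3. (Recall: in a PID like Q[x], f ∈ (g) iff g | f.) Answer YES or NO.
NO

In Q[x] the ideal (g) consists of all multiples of g, so f ∈ (g) iff g | f, i.e. iff the remainder of f on division by g is 0. Divide f by g (g is monic, so eliminate the leading term of the running remainder at each step):
  leading term 3·x^4: subtract (3·x)·g(x) = 3·x^4 - 3·x^3 + 6·x^2 + 9·x, leaving 3·x^3 - 3·x^2 + 7·x + 8
  leading term 3·x^3: subtract (3)·g(x) = 3·x^3 - 3·x^2 + 6·x + 9, leaving x - 1
The remainder r(x) = x - 1 ≠ 0 (and deg r < deg g), so g ∤ f, i.e. f ∉ (g).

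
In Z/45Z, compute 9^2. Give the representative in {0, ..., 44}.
36

Use repeated squaring. Binary(2) = 10. Walk through the bits of the exponent 2 left-to-right: at each bit after the leading one, square the running value, then multiply by 9 if the bit is 1 (always reducing mod 45):
  bit 1 = 1 (leading): start with 9.
  bit 2 = 0: square 9^2 = 81 ≡ 36 (mod 45).
Final value: 9^2 ≡ 36 (mod 45).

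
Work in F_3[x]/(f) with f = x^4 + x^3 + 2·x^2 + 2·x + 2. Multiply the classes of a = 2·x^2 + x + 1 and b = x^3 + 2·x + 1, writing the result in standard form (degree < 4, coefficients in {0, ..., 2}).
Multiply as integer polynomials: a · b = 2·x^5 + x^4 + 5·x^3 + 4·x^2 + 3·x + 1. Reducing coefficients mod 3: a · b ≡ 2·x^5 + x^4 + 2·x^3 + x^2 + 1. Now divide by f(x) = x^4 + x^3 + 2·x^2 + 2·x + 2 in F_3[x], eliminating the leading term at each step:
  leading term 2·x^5: subtract (2·x)·f(x) = 2·x^5 + 2·x^4 + x^3 + x^2 + x, leaving 2·x^4 + x^3 + 2·x + 1 (coefficients mod 3)
  leading term 2·x^4: subtract (2)·f(x) = 2·x^4 + 2·x^3 + x^2 + x + 1, leaving 2·x^3 + 2·x^2 + x (coefficients mod 3)
The degree is now < 4, so this is the remainder. Hence a · b ≡ 2·x^3 + 2·x^2 + x in F_3[x]/(f).

Final answer: a · b ≡ 2·x^3 + 2·x^2 + x (mod f(x))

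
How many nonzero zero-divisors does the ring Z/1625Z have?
Z/1625Z has 424 nonzero zero-divisors

In Z/1625Z each nonzero element is either a unit (gcd with 1625 is 1) or a zero-divisor (gcd > 1). The number of units is φ(1625): factorise 1625 = 5^3 · 13, so φ(1625) = (5^3 − 5^2) · (13 − 1) = 100 · 12 = 1200. The nonzero elements number 1625 − 1 = 1624. Hence the nonzero zero-divisors number 1624 − 1200 = 424.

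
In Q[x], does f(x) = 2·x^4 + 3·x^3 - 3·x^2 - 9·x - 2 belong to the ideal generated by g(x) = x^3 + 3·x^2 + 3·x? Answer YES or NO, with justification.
NO

In Q[x] the ideal (g) consists of all multiples of g, so f ∈ (g) iff g | f, i.e. iff the remainder of f on division by g is 0. Divide f by g (g is monic, so eliminate the leading term of the running remainder at each step):
  leading term 2·x^4: subtract (2·x)·g(x) = 2·x^4 + 6·x^3 + 6·x^2, leaving -3·x^3 - 9·x^2 - 9·x - 2
  leading term -3·x^3: subtract (-3)·g(x) = -3·x^3 - 9·x^2 - 9·x, leaving -2
The remainder r(x) = -2 ≠ 0 (and deg r < deg g), so g ∤ f, i.e. f ∉ (g).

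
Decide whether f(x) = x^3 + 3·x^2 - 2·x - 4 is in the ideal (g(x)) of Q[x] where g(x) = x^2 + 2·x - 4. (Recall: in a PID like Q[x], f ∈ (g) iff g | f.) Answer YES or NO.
YES

In Q[x] the ideal (g) consists of all multiples of g, so f ∈ (g) iff g | f, i.e. iff the remainder of f on division by g is 0. Divide f by g (g is monic, so eliminate the leading term of the running remainder at each step):
  leading term x^3: subtract (x)·g(x) = x^3 + 2·x^2 - 4·x, leaving x^2 + 2·x - 4
  leading term x^2: subtract (1)·g(x) = x^2 + 2·x - 4, leaving 0
The remainder is 0, so f(x) = g(x) · h(x) with h(x) = x + 1. Hence g | f, i.e. f ∈ (g).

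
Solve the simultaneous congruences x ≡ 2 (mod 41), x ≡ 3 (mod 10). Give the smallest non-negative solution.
The moduli 41, 10 are pairwise coprime, so by the CRT there is a unique solution mod 41·10 = 410.
Solve by successive substitution. Start with x ≡ 2 (mod 41).
  Combine with x ≡ 3 (mod 10): write x = 2 + 41·t and require 2 + 41·t ≡ 3 (mod 10), i.e. 41·t ≡ 3 − 2 ≡ 1 (mod 10). Since 41^(−1) ≡ 1 (mod 10) (41 ≡ 1 (mod 10)), t ≡ 1·1 ≡ 1 (mod 10). So x ≡ 2 + 41·1 = 43 (mod 410).
Unique solution in [0, 410): x = 43.

Final answer: x ≡ 43 (mod 410); the representative in [0, 410) is 43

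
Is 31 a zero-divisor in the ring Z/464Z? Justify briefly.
gcd(31, 464) = 1, so 31 is a unit in Z/464Z (it has a multiplicative inverse). A unit cannot be a zero-divisor: if 31·b ≡ 0 then multiplying both sides by 31^(−1) gives b ≡ 0. So 31 is not a zero-divisor.

Final answer: NO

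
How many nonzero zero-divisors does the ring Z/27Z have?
Z/27Z has 8 nonzero zero-divisors

In Z/27Z each nonzero element is either a unit (gcd with 27 is 1) or a zero-divisor (gcd > 1). The number of units is φ(27): factorise 27 = 3^3, so φ(27) = (3^3 − 3^2) = 18 = 18. The nonzero elements number 27 − 1 = 26. Hence the nonzero zero-divisors number 26 − 18 = 8.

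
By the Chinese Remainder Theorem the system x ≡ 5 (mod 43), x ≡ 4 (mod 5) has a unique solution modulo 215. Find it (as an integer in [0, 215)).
The moduli 43, 5 are pairwise coprime, so by the CRT there is a unique solution mod 43·5 = 215.
Solve by successive substitution. Start with x ≡ 5 (mod 43).
  Combine with x ≡ 4 (mod 5): write x = 5 + 43·t and require 5 + 43·t ≡ 4 (mod 5), i.e. 43·t ≡ 4 − 5 ≡ 4 (mod 5). Since 43^(−1) ≡ 2 (mod 5) (43 ≡ 3 (mod 5)), t ≡ 2·4 ≡ 3 (mod 5). So x ≡ 5 + 43·3 = 134 (mod 215).
Unique solution in [0, 215): x = 134.

Final answer: x ≡ 134 (mod 215); the representative in [0, 215) is 134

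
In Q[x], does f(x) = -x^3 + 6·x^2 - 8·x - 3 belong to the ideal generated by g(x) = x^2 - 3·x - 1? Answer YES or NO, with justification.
YES

In Q[x] the ideal (g) consists of all multiples of g, so f ∈ (g) iff g | f, i.e. iff the remainder of f on division by g is 0. Divide f by g (g is monic, so eliminate the leading term of the running remainder at each step):
  leading term -x^3: subtract (-x)·g(x) = -x^3 + 3·x^2 + x, leaving 3·x^2 - 9·x - 3
  leading term 3·x^2: subtract (3)·g(x) = 3·x^2 - 9·x - 3, leaving 0
The remainder is 0, so f(x) = g(x) · h(x) with h(x) = 3 - x. Hence g | f, i.e. f ∈ (g).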